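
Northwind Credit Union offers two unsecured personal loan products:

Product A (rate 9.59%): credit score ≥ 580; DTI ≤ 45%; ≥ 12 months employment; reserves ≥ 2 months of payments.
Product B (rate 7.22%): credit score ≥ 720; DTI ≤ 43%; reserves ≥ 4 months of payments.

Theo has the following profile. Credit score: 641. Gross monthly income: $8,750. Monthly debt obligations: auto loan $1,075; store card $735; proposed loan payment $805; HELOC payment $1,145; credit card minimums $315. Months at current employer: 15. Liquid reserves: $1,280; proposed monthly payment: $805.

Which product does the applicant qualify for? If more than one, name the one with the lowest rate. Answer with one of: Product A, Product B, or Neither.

Total debts = (1,075 + 735 + 805 + 1,145 + 315) = 4,075; DTI = 4,075/8,750 = 46.6%.
Reserves = 1,280/805 = 1.6 months.
Product A: score 641 ≥ 580; DTI 46.6% > 45%; employment 15 ≥ 12 mo; reserves 1.6 < 2 mo → does not qualify.
Product B: score 641 < 720; DTI 46.6% > 43%; reserves 1.6 < 4 mo → does not qualify.

Neither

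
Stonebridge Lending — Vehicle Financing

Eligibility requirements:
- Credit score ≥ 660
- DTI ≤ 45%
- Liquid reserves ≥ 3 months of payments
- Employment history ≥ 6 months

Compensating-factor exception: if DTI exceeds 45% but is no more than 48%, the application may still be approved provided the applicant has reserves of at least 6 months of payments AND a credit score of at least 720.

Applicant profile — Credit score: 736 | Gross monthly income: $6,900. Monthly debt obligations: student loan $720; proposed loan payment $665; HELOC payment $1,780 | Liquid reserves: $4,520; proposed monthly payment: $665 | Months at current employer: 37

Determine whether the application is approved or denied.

Approved

Credit score 736 ≥ 660 (meets base)
Total debts = (720 + 665 + 1,780) = 3,165. DTI: 3,165 ÷ 6,900 = 45.9%, over the 45% base limit.
Reserves = 4,520/665 = 6.8 months ≥ 3
Employment 37 ≥ 6 months
DTI 45.9% is within the 45%–48% exception band; checking compensating factors.
Reserves 6.8 ≥ 6 months; credit score 736 ≥ 720.
Both override conditions satisfied; DTI exception granted.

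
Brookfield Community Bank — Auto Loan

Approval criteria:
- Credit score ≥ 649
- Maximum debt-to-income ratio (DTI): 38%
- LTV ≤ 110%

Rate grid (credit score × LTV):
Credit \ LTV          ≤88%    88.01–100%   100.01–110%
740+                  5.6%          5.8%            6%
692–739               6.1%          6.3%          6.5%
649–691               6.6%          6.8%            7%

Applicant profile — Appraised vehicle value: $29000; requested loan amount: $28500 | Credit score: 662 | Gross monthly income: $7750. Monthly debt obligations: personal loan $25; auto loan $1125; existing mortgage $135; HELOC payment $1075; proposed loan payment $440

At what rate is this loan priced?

Credit score 662 ≥ 649; Total monthly debts = (25 + 1,125 + 135 + 1,075 + 440) = 2,800. DTI = 2,800/7,750 = 36.1% ≤ 38%
LTV: 28,500 ÷ 29,000 = 98.3%, within 110% cap
Score 662 is in the 649–691 band; LTV 98.3% is in the 88.01–100% band → 6.8%.

6.8%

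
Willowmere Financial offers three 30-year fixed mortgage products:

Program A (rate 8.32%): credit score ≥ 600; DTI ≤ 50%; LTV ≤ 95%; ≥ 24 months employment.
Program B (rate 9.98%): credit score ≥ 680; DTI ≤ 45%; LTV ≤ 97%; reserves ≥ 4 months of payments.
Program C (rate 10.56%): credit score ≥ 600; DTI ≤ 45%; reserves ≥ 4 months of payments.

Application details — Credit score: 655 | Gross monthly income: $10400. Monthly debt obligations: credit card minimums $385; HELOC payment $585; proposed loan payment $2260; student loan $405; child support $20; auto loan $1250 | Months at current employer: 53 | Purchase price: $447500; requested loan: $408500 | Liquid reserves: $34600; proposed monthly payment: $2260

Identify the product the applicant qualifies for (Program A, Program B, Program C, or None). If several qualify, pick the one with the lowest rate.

Total debts = (385 + 585 + 2,260 + 405 + 20 + 1,250) = 4,905; DTI = 4,905/10,400 = 47.2%.
LTV = 408,500/447,500 = 91.3%.
Reserves = 34,600/2,260 = 15.3 months.
Program A: score 655 ≥ 600; DTI 47.2% ≤ 50%; LTV 91.3% ≤ 95%; employment 53 ≥ 24 mo → qualifies.
Program B: score 655 < 680; DTI 47.2% > 45%; LTV 91.3% ≤ 97%; reserves 15.3 ≥ 4 mo → does not qualify.
Program C: score 655 ≥ 600; DTI 47.2% > 45%; reserves 15.3 ≥ 4 mo → does not qualify.

Program A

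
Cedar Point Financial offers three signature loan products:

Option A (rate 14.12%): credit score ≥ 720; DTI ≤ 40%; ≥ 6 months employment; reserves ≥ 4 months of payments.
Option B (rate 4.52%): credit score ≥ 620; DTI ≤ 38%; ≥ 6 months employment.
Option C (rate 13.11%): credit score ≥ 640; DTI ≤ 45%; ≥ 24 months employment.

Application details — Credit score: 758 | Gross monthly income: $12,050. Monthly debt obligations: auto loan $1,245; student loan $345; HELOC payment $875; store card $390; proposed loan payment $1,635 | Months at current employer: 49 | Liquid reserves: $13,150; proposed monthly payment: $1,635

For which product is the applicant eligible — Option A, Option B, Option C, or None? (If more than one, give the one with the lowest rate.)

Option B

Total debts = (1,245 + 345 + 875 + 390 + 1,635) = 4,490; DTI = 4,490/12,050 = 37.3%.
Reserves = 13,150/1,635 = 8.0 months.
Option A: score 758 ≥ 720; DTI 37.3% ≤ 40%; employment 49 ≥ 6 mo; reserves 8.0 ≥ 4 mo → qualifies.
Option B: score 758 ≥ 620; DTI 37.3% ≤ 38%; employment 49 ≥ 6 mo → qualifies.
Option C: score 758 ≥ 640; DTI 37.3% ≤ 45%; employment 49 ≥ 24 mo → qualifies.
Qualifying: Option A, Option B, Option C. Lowest rate is 4.52% → Option B.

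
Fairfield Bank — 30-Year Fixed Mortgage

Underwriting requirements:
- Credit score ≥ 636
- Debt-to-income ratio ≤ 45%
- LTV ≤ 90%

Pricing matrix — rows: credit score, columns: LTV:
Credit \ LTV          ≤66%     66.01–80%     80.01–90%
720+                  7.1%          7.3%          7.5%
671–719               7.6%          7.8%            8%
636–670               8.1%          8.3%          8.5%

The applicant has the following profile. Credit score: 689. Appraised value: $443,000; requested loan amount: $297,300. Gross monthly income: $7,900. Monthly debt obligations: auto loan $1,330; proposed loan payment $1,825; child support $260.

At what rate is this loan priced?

Credit score 689 ≥ 636; Total monthly debts = (1,330 + 1,825 + 260) = 3,415. Debt-to-income = 3,415/7,900 = 43.2% — meets 45% limit
LTV = 297,300/443,000 = 67.1% ≤ 90%
Credit 689 → row 671–719; LTV 67.1% → column 66.01–80%. Grid cell → 7.8%.

7.8%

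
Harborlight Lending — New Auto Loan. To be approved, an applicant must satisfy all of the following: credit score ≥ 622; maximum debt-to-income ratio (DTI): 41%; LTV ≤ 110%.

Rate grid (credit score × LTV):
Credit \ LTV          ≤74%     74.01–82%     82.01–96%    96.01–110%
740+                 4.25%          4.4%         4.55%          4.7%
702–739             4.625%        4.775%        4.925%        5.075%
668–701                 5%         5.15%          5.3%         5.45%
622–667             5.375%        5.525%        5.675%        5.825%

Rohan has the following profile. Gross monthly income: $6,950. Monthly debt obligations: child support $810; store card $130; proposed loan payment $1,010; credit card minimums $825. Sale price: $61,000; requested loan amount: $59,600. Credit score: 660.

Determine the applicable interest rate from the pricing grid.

Credit score 660 ≥ 622; Total monthly debts = (810 + 130 + 1,010 + 825) = 2,775. DTI: 2,775 ÷ 6,950 = 39.9%, within the 41% cap
LTV = 59,600/61,000 = 97.7% ≤ 110%
Credit 660 → row 622–667; LTV 97.7% → column 96.01–110%. Grid cell → 5.825%.

5.825%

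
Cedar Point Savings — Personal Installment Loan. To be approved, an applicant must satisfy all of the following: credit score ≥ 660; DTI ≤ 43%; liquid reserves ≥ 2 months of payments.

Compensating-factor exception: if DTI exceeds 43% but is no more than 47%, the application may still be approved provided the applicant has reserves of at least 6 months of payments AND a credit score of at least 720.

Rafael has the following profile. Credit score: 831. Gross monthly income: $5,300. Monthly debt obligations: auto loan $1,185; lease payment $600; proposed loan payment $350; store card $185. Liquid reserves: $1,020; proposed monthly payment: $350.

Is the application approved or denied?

Credit score 831 ≥ 660 (meets base)
Total debts = (1,185 + 600 + 350 + 185) = 2,320. DTI: 2,320 ÷ 5,300 = 43.8%, over the 43% base limit.
Reserves: 1,020 ÷ 350 = 2.9 months (meets 2-month minimum)
43.8% falls in the override range (43%–47%), so the compensating-factor test applies.
Override check — reserves: 2.9 mo (short of 6); score: 831 (ok).
Override conditions not both satisfied; exception does not apply.

Denied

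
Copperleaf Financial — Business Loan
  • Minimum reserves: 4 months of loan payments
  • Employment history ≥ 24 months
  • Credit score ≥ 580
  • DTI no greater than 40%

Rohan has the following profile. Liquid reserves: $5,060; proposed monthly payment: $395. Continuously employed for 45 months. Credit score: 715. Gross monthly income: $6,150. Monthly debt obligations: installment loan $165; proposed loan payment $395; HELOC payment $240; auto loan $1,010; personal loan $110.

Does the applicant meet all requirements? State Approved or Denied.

Approved

Reserves: 5,060 ÷ 395 = 12.8 months (meets 4-month minimum)
Employment 45 ≥ 24 months
Credit score 715 ≥ 580 (meets)
Total monthly debts = (165 + 395 + 240 + 1,010 + 110) = 1,920. DTI: 1,920 ÷ 6,150 = 31.2%, within the 40% cap
All criteria satisfied.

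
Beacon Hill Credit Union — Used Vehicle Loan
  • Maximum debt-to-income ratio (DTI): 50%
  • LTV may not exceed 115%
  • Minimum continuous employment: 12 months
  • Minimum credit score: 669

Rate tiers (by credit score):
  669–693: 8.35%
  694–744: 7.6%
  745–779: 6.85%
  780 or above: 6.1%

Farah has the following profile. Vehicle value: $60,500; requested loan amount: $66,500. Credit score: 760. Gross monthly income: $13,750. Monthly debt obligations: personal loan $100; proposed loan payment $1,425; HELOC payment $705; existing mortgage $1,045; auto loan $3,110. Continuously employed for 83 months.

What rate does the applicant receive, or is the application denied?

Credit score 760 ≥ 669 (meets minimum)
Total monthly debts = (100 + 1,425 + 705 + 1,045 + 3,110) = 6,385. DTI: 6,385 ÷ 13,750 = 46.4%, within the 50% cap
LTV = 66,500/60,500 = 109.9% ≤ 115%
Employment 83 ≥ 12 months
All requirements met. Score 760 falls in the 745–779 tier → 6.85%.

Approved at 6.85%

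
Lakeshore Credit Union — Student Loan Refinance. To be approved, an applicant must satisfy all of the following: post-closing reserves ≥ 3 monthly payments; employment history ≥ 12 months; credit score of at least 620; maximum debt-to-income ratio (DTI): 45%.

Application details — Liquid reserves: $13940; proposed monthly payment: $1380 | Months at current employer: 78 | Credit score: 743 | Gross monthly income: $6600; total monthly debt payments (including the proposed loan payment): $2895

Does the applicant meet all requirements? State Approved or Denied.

Liquid reserves cover 13,940/1,380 = 10.1 months — ≥ 3 required
Employment 78 ≥ 12 months
Credit score 743 ≥ 620 (meets)
DTI: 2,895 ÷ 6,600 = 43.9%, within the 45% cap
All criteria satisfied.

Approved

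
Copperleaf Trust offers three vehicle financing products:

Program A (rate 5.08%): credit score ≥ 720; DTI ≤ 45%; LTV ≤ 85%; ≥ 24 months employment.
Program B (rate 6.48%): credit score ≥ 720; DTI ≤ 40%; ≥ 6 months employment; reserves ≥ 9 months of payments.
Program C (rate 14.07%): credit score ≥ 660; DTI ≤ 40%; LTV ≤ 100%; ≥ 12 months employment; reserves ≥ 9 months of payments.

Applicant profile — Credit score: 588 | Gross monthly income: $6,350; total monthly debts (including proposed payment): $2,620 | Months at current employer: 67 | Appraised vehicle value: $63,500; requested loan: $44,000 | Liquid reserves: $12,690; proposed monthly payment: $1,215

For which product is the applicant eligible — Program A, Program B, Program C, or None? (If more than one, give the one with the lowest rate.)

None

DTI = 2,620/6,350 = 41.3%.
LTV = 44,000/63,500 = 69.3%.
Reserves = 12,690/1,215 = 10.4 months.
Program A: score 588 < 720; DTI 41.3% ≤ 45%; LTV 69.3% ≤ 85%; employment 67 ≥ 24 mo → does not qualify.
Program B: score 588 < 720; DTI 41.3% > 40%; employment 67 ≥ 6 mo; reserves 10.4 ≥ 9 mo → does not qualify.
Program C: score 588 < 660; DTI 41.3% > 40%; LTV 69.3% ≤ 100%; employment 67 ≥ 12 mo; reserves 10.4 ≥ 9 mo → does not qualify.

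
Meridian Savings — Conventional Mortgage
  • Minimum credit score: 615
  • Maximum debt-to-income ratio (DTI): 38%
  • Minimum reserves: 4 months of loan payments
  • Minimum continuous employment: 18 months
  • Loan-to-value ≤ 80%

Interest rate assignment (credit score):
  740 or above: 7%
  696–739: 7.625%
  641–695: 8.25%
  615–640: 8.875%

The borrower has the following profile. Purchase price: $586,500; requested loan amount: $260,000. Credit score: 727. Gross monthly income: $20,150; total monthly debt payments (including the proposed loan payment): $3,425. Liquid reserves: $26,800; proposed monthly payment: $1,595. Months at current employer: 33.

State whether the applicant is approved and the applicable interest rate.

Credit score 727 ≥ 615 (meets minimum)
Liquid reserves cover 26,800/1,595 = 16.8 months — ≥ 4 required
LTV: 260,000 ÷ 586,500 = 44.3%, within 80% cap
Employment 33 ≥ 18 months
Debt-to-income = 3,425/20,150 = 17% — meets 38% limit
All requirements met. Score 727 falls in the 696–739 tier → 7.625%.

Approved at 7.625%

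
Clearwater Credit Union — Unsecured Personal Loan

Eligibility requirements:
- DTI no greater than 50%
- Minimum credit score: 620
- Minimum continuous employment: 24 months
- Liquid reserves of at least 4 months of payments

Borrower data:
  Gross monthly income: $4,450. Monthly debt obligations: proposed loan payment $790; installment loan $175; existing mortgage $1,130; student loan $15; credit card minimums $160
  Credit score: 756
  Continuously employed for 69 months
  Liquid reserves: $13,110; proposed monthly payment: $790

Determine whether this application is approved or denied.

Denied

Total monthly debts = (790 + 175 + 1,130 + 15 + 160) = 2,270. DTI: 2,270 ÷ 4,450 = 51%, exceeds the 50% cap
Credit score 756 ≥ 620 (meets)
Employment 69 ≥ 24 months
Reserves = 13,110/790 = 16.6 months ≥ 4
Fails on DTI.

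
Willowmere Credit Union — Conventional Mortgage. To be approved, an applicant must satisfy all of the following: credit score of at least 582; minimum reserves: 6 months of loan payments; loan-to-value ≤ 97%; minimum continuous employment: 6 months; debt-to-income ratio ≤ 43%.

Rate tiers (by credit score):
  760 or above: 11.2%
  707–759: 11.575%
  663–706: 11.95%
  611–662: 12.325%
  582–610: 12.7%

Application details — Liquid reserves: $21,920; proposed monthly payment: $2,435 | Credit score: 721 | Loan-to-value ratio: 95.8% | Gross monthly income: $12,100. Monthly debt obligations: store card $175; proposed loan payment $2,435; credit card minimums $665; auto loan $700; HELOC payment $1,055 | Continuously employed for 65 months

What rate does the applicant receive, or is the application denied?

Approved at 11.575%

Credit score 721 ≥ 582 (meets minimum)
Total monthly debts = (175 + 2,435 + 665 + 700 + 1,055) = 5,030. Debt-to-income = 5,030/12,100 = 41.6% — meets 43% limit
LTV 95.8% ≤ 97%
Reserves: 21,920 ÷ 2,435 = 9.0 months (meets 6-month minimum)
Employment 65 ≥ 6 months
All requirements met. Score 721 falls in the 707–759 tier → 11.575%.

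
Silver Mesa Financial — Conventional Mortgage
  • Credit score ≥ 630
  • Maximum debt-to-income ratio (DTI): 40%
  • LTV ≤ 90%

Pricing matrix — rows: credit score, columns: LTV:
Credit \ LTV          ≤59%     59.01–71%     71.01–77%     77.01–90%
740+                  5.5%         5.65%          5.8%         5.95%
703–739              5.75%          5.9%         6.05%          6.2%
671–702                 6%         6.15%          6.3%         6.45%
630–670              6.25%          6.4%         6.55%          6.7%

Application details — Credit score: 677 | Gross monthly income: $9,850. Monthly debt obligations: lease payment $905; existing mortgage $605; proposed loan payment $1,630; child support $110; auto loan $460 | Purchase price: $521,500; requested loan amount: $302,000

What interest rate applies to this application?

Credit score 677 ≥ 630; Total monthly debts = (905 + 605 + 1,630 + 110 + 460) = 3,710. Debt-to-income = 3,710/9,850 = 37.7% — meets 40% limit
LTV: 302,000 ÷ 521,500 = 57.9%, within 90% cap
Row: 677 falls in 671–702. Column: 57.9% falls in ≤59%. Rate = 6%.

6%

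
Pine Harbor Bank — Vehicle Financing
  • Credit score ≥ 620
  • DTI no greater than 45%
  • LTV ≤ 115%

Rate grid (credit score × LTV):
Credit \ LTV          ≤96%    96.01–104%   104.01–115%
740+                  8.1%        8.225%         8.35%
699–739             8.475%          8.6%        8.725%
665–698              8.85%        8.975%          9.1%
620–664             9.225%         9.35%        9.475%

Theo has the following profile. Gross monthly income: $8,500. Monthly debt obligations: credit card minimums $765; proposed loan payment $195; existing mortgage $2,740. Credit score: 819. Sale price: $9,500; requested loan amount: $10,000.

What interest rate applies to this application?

8.35%

Credit score 819 ≥ 620; Total monthly debts = (765 + 195 + 2,740) = 3,700. DTI: 3,700 ÷ 8,500 = 43.5%, within the 45% cap
LTV: 10,000 ÷ 9,500 = 105.3%, within 115% cap
Credit 819 → row 740+; LTV 105.3% → column 104.01–115%. Grid cell → 8.35%.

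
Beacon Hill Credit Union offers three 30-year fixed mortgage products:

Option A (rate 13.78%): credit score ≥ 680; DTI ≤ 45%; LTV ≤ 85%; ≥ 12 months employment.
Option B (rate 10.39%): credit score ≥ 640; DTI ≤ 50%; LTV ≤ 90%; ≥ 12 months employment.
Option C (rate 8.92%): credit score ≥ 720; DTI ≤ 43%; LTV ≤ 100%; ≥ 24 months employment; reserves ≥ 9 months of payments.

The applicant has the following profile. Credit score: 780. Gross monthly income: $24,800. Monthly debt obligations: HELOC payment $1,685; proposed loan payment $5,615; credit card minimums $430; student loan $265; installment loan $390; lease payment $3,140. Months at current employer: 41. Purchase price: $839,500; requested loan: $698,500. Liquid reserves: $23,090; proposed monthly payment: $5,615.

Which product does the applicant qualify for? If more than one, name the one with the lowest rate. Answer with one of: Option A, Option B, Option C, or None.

Option B

Total debts = (1,685 + 5,615 + 430 + 265 + 390 + 3,140) = 11,525; DTI = 11,525/24,800 = 46.5%.
LTV = 698,500/839,500 = 83.2%.
Reserves = 23,090/5,615 = 4.1 months.
Option A: score 780 ≥ 680; DTI 46.5% > 45%; LTV 83.2% ≤ 85%; employment 41 ≥ 12 mo → does not qualify.
Option B: score 780 ≥ 640; DTI 46.5% ≤ 50%; LTV 83.2% ≤ 90%; employment 41 ≥ 12 mo → qualifies.
Option C: score 780 ≥ 720; DTI 46.5% > 43%; LTV 83.2% ≤ 100%; employment 41 ≥ 24 mo; reserves 4.1 < 9 mo → does not qualify.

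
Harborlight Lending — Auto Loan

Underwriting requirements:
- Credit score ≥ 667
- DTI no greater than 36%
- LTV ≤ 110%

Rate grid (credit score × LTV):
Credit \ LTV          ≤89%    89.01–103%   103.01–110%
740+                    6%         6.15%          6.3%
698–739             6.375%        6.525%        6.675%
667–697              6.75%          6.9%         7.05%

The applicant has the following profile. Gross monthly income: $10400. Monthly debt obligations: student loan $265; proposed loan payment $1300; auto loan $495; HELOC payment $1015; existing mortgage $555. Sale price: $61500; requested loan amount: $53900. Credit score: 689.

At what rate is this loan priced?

6.75%

Credit score 689 ≥ 667; Total monthly debts = (265 + 1,300 + 495 + 1,015 + 555) = 3,630. Debt-to-income = 3,630/10,400 = 34.9% — meets 36% limit
LTV = 53,900/61,500 = 87.6% ≤ 110%
Credit 689 → row 667–697; LTV 87.6% → column ≤89%. Grid cell → 6.75%.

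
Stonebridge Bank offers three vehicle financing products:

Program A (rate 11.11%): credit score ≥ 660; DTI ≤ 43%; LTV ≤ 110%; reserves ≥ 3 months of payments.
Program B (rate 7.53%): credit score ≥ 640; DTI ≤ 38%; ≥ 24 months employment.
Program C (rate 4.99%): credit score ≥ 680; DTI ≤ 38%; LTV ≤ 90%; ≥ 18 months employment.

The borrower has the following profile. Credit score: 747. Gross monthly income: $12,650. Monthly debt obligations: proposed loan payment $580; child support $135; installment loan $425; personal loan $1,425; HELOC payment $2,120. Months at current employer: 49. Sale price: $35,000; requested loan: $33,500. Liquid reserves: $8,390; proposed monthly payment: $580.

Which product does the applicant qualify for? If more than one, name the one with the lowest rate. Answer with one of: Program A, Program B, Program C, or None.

Total debts = (580 + 135 + 425 + 1,425 + 2,120) = 4,685; DTI = 4,685/12,650 = 37%.
LTV = 33,500/35,000 = 95.7%.
Reserves = 8,390/580 = 14.5 months.
Program A: score 747 ≥ 660; DTI 37% ≤ 43%; LTV 95.7% ≤ 110%; reserves 14.5 ≥ 3 mo → qualifies.
Program B: score 747 ≥ 640; DTI 37% ≤ 38%; employment 49 ≥ 24 mo → qualifies.
Program C: score 747 ≥ 680; DTI 37% ≤ 38%; LTV 95.7% > 90%; employment 49 ≥ 18 mo → does not qualify.
Qualifying: Program A, Program B. Lowest rate is 7.53% → Program B.

Program B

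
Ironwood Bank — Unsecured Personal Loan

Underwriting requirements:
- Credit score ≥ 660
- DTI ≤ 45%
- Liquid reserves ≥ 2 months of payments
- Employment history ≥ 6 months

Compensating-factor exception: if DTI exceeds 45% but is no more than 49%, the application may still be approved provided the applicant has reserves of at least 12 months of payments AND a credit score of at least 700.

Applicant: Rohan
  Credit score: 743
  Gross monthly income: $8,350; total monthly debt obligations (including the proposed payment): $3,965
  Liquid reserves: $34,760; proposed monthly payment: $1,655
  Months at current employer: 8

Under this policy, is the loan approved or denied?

Approved

Credit score 743 ≥ 660 (meets base)
DTI = 3,965/8,350 = 47.5% > 45% — standard DTI limit exceeded.
Reserves = 34,760/1,655 = 21.0 months ≥ 2
Employment 8 ≥ 6 months
DTI 47.5% is within the 45%–49% exception band; checking compensating factors.
Override check — reserves: 21.0 mo (ok); score: 743 (ok).
Both compensating conditions met → exception applies.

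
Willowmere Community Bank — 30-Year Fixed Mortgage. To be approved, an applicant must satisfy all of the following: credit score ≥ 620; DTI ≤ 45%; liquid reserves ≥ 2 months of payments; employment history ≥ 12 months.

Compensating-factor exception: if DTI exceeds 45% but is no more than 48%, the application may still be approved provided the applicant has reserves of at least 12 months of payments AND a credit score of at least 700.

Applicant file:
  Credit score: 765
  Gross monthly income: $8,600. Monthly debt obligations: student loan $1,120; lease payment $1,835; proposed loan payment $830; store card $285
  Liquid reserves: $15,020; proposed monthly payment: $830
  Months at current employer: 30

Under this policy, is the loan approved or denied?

Approved

Credit score 765 ≥ 620 (meets base)
Total debts = (1,120 + 1,835 + 830 + 285) = 4,070. DTI = 4,070/8,600 = 47.3% > 45% — standard DTI limit exceeded.
Reserves: 15,020 ÷ 830 = 18.1 months (meets 2-month minimum)
Employment 30 ≥ 12 months
47.3% falls in the override range (45%–48%), so the compensating-factor test applies.
Override check — reserves: 18.1 mo (ok); score: 765 (ok).
Both compensating conditions met → exception applies.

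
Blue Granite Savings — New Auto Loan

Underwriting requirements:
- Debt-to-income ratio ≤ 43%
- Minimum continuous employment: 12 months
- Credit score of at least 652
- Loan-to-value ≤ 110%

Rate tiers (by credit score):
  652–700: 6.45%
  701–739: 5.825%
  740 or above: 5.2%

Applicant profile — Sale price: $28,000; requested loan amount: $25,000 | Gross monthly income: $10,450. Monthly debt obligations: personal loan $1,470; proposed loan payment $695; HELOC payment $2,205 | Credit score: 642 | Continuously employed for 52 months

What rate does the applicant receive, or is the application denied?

Credit score 642 < 652 (below minimum)
Total monthly debts = (1,470 + 695 + 2,205) = 4,370. DTI: 4,370 ÷ 10,450 = 41.8%, within the 43% cap
LTV = 25,000/28,000 = 89.3% ≤ 110%
Employment 52 ≥ 12 months
Not all requirements met → denied.

Denied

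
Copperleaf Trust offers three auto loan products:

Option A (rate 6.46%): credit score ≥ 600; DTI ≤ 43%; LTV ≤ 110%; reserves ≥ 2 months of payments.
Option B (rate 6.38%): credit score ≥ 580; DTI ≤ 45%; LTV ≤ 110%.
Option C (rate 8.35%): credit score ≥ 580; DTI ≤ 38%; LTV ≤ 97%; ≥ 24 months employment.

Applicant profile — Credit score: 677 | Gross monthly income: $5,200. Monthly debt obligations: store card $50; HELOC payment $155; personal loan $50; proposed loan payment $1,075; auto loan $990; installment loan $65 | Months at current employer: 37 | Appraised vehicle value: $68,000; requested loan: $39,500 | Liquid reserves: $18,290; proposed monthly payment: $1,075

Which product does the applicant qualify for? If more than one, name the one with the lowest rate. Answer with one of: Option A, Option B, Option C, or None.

None

Total debts = (50 + 155 + 50 + 1,075 + 990 + 65) = 2,385; DTI = 2,385/5,200 = 45.9%.
LTV = 39,500/68,000 = 58.1%.
Reserves = 18,290/1,075 = 17.0 months.
Option A: score 677 ≥ 600; DTI 45.9% > 43%; LTV 58.1% ≤ 110%; reserves 17.0 ≥ 2 mo → does not qualify.
Option B: score 677 ≥ 580; DTI 45.9% > 45%; LTV 58.1% ≤ 110% → does not qualify.
Option C: score 677 ≥ 580; DTI 45.9% > 38%; LTV 58.1% ≤ 97%; employment 37 ≥ 24 mo → does not qualify.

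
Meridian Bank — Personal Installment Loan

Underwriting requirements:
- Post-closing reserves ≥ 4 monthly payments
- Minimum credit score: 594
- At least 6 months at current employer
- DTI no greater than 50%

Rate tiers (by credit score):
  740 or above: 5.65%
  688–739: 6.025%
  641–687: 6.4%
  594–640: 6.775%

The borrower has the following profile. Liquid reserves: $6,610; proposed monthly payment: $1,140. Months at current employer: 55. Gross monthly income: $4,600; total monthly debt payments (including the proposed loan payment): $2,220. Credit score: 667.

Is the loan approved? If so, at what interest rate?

Approved at 6.4%

Credit score 667 ≥ 594 (meets minimum)
Employment 55 ≥ 6 months
Reserves = 6,610/1,140 = 5.8 months ≥ 4
DTI: 2,220 ÷ 4,600 = 48.3%, within the 50% cap
All requirements met. Score 667 falls in the 641–687 tier → 6.4%.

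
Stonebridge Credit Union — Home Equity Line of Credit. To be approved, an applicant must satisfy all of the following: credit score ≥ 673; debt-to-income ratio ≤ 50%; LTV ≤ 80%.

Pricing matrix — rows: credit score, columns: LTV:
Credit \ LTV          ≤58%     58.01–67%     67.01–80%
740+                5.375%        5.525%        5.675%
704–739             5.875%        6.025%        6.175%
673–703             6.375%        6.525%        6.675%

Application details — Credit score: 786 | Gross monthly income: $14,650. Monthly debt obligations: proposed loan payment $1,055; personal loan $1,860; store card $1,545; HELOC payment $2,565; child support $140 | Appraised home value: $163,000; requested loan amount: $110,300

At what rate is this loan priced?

5.675%

Credit score 786 ≥ 673; Total monthly debts = (1,055 + 1,860 + 1,545 + 2,565 + 140) = 7,165. DTI: 7,165 ÷ 14,650 = 48.9%, within the 50% cap
LTV: 110,300 ÷ 163,000 = 67.7%, within 80% cap
Score 786 is in the 740+ band; LTV 67.7% is in the 67.01–80% band → 5.675%.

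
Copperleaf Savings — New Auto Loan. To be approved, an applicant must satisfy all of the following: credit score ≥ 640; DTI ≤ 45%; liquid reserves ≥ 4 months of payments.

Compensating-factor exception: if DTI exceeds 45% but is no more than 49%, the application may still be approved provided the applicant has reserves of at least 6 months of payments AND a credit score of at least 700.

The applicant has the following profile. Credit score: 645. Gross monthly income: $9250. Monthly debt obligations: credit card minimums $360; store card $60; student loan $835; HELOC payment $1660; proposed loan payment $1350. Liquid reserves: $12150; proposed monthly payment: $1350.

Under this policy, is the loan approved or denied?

Credit score 645 ≥ 640 (meets base)
Total debts = (360 + 60 + 835 + 1,660 + 1,350) = 4,265. DTI: 4,265 ÷ 9,250 = 46.1%, over the 45% base limit.
Reserves: 12,150 ÷ 1,350 = 9.0 months (meets 4-month minimum)
DTI 46.1% is within the 45%–49% exception band; checking compensating factors.
Override check — reserves: 9.0 mo (ok); score: 645 (below 700).
Compensating-factor requirement not fully met.

Denied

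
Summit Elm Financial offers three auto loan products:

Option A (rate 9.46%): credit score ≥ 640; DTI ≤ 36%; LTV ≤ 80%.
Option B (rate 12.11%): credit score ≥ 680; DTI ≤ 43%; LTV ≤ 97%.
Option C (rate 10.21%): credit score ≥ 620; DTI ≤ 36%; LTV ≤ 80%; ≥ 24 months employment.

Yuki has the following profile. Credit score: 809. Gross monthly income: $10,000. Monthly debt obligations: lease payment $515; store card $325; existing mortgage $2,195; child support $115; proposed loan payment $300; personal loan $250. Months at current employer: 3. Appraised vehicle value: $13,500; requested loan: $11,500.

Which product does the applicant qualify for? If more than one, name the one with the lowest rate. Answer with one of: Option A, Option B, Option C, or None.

Total debts = (515 + 325 + 2,195 + 115 + 300 + 250) = 3,700; DTI = 3,700/10,000 = 37%.
LTV = 11,500/13,500 = 85.2%.
Option A: score 809 ≥ 640; DTI 37% > 36%; LTV 85.2% > 80% → does not qualify.
Option B: score 809 ≥ 680; DTI 37% ≤ 43%; LTV 85.2% ≤ 97% → qualifies.
Option C: score 809 ≥ 620; DTI 37% > 36%; LTV 85.2% > 80%; employment 3 < 24 mo → does not qualify.

Option B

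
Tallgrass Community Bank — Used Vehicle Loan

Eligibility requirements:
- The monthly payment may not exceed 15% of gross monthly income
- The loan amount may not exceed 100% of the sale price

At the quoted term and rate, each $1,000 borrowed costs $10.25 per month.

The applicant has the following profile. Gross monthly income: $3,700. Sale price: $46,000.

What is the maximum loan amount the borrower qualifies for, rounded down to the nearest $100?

$46,000

Payment cap: 15% × $3,700 = $555/month.
At $10.25 per $1,000, that supports 555/10.25 × 1,000 ≈ $54,146 → $54,100.
LTV cap: 100% × $46,000 = $46,000 → $46,000.
Binding constraint: loan-to-value.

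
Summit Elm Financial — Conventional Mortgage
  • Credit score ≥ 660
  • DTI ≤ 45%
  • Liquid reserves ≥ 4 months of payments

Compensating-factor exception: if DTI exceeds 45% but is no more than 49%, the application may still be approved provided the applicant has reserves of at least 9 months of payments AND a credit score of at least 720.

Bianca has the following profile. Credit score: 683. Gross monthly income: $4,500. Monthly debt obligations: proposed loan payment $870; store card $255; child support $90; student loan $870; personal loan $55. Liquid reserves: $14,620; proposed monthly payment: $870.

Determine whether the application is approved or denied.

Denied

Credit score 683 ≥ 660 (meets base)
Total debts = (870 + 255 + 90 + 870 + 55) = 2,140. DTI: 2,140 ÷ 4,500 = 47.6%, over the 45% base limit.
Liquid reserves cover 14,620/870 = 16.8 months — ≥ 4 required
DTI 47.6% is within the 45%–49% exception band; checking compensating factors.
Override check — reserves: 16.8 mo (ok); score: 683 (below 720).
Override conditions not both satisfied; exception does not apply.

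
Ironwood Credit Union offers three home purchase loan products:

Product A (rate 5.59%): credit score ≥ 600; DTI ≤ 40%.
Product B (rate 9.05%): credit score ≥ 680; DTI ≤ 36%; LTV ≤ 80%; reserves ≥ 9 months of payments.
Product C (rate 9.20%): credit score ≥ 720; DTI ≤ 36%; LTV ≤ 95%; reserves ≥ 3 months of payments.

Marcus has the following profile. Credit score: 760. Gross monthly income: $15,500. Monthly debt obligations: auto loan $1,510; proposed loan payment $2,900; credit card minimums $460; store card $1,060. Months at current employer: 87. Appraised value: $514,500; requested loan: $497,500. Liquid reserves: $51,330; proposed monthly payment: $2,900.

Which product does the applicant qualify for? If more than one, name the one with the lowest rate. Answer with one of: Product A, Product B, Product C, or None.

Product A

Total debts = (1,510 + 2,900 + 460 + 1,060) = 5,930; DTI = 5,930/15,500 = 38.3%.
LTV = 497,500/514,500 = 96.7%.
Reserves = 51,330/2,900 = 17.7 months.
Product A: score 760 ≥ 600; DTI 38.3% ≤ 40% → qualifies.
Product B: score 760 ≥ 680; DTI 38.3% > 36%; LTV 96.7% > 80%; reserves 17.7 ≥ 9 mo → does not qualify.
Product C: score 760 ≥ 720; DTI 38.3% > 36%; LTV 96.7% > 95%; reserves 17.7 ≥ 3 mo → does not qualify.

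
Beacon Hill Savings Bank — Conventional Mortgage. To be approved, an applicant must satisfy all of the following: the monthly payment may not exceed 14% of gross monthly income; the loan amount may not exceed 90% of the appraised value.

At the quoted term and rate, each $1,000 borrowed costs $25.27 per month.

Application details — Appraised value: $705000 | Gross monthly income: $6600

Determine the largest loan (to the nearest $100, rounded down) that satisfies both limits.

Payment cap: 14% × $6,600 = $924/month.
At $25.27 per $1,000, that supports 924/25.27 × 1,000 ≈ $36,565 → $36,500.
LTV cap: 90% × $705,000 = $634,500 → $634,500.
Binding constraint: payment-to-income.

$36,500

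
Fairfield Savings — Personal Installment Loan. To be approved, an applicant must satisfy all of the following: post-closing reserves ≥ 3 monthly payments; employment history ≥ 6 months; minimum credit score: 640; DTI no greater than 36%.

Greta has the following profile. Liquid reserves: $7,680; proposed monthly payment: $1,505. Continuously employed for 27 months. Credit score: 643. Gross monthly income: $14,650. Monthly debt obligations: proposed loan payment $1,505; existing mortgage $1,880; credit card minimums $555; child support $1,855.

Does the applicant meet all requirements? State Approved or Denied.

Reserves = 7,680/1,505 = 5.1 months ≥ 3
Employment 27 ≥ 6 months
Credit score 643 ≥ 640 (meets)
Total monthly debts = (1,505 + 1,880 + 555 + 1,855) = 5,795. DTI = 5,795/14,650 = 39.6% > 36%
Fails on DTI.

Denied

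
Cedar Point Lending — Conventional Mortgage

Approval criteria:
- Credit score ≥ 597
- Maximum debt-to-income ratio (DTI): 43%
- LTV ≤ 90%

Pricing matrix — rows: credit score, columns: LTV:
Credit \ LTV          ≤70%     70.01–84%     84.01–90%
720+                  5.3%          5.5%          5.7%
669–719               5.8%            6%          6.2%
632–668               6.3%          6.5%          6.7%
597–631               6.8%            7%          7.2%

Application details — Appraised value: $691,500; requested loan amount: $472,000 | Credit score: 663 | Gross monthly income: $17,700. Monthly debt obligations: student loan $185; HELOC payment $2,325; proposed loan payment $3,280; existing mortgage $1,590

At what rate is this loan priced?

6.3%

Credit score 663 ≥ 597; Total monthly debts = (185 + 2,325 + 3,280 + 1,590) = 7,380. DTI: 7,380 ÷ 17,700 = 41.7%, within the 43% cap
LTV = 472,000/691,500 = 68.3% ≤ 90%
Credit 663 → row 632–668; LTV 68.3% → column ≤70%. Grid cell → 6.3%.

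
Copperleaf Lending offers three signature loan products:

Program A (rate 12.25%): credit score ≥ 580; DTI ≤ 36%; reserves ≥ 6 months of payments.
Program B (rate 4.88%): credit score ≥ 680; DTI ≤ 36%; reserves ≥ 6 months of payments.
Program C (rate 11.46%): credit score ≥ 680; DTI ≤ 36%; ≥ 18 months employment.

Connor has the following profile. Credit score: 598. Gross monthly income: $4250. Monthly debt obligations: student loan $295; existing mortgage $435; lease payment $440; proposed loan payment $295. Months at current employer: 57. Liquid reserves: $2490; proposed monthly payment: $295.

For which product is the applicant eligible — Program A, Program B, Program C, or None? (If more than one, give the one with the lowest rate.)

Total debts = (295 + 435 + 440 + 295) = 1,465; DTI = 1,465/4,250 = 34.5%.
Reserves = 2,490/295 = 8.4 months.
Program A: score 598 ≥ 580; DTI 34.5% ≤ 36%; reserves 8.4 ≥ 6 mo → qualifies.
Program B: score 598 < 680; DTI 34.5% ≤ 36%; reserves 8.4 ≥ 6 mo → does not qualify.
Program C: score 598 < 680; DTI 34.5% ≤ 36%; employment 57 ≥ 18 mo → does not qualify.

Program A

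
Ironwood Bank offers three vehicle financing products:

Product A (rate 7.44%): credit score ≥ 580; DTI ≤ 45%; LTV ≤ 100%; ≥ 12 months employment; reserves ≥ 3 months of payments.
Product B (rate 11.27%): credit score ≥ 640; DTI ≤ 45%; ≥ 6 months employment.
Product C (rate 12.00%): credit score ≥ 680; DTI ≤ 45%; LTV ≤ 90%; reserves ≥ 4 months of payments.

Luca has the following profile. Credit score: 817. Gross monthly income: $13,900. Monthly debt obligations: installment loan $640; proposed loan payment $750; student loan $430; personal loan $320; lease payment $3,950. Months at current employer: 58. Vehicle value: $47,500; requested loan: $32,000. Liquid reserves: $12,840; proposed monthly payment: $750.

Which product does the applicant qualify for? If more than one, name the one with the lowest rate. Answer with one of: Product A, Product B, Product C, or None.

Total debts = (640 + 750 + 430 + 320 + 3,950) = 6,090; DTI = 6,090/13,900 = 43.8%.
LTV = 32,000/47,500 = 67.4%.
Reserves = 12,840/750 = 17.1 months.
Product A: score 817 ≥ 580; DTI 43.8% ≤ 45%; LTV 67.4% ≤ 100%; employment 58 ≥ 12 mo; reserves 17.1 ≥ 3 mo → qualifies.
Product B: score 817 ≥ 640; DTI 43.8% ≤ 45%; employment 58 ≥ 6 mo → qualifies.
Product C: score 817 ≥ 680; DTI 43.8% ≤ 45%; LTV 67.4% ≤ 90%; reserves 17.1 ≥ 4 mo → qualifies.
Qualifying: Product A, Product B, Product C. Lowest rate is 7.44% → Product A.

Product A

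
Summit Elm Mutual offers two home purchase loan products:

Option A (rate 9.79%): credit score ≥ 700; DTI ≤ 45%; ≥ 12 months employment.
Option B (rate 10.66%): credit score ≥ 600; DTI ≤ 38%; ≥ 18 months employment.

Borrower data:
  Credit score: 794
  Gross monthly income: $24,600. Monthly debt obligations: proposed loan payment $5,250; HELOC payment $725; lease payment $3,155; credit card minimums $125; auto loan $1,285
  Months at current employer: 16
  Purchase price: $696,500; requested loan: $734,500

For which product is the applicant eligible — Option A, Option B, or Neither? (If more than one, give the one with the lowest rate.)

Option A

Total debts = (5,250 + 725 + 3,155 + 125 + 1,285) = 10,540; DTI = 10,540/24,600 = 42.8%.
LTV = 734,500/696,500 = 105.5%.
Option A: score 794 ≥ 700; DTI 42.8% ≤ 45%; employment 16 ≥ 12 mo → qualifies.
Option B: score 794 ≥ 600; DTI 42.8% > 38%; employment 16 < 18 mo → does not qualify.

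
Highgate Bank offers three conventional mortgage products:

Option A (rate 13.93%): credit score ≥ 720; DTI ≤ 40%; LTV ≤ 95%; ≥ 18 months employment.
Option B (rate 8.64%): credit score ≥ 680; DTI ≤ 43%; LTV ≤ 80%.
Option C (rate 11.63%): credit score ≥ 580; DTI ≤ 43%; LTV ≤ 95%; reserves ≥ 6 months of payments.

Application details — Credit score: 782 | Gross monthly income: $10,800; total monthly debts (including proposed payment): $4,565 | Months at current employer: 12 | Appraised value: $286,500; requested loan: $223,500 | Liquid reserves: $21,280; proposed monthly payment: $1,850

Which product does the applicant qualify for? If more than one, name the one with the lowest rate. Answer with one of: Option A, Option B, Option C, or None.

Option B

DTI = 4,565/10,800 = 42.3%.
LTV = 223,500/286,500 = 78%.
Reserves = 21,280/1,850 = 11.5 months.
Option A: score 782 ≥ 720; DTI 42.3% > 40%; LTV 78% ≤ 95%; employment 12 < 18 mo → does not qualify.
Option B: score 782 ≥ 680; DTI 42.3% ≤ 43%; LTV 78% ≤ 80% → qualifies.
Option C: score 782 ≥ 580; DTI 42.3% ≤ 43%; LTV 78% ≤ 95%; reserves 11.5 ≥ 6 mo → qualifies.
Qualifying: Option B, Option C. Lowest rate is 8.64% → Option B.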